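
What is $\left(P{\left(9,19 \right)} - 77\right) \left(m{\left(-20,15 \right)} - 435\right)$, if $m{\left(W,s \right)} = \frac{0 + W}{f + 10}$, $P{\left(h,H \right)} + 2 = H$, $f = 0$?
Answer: $26220$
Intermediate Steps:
$P{\left(h,H \right)} = -2 + H$
$m{\left(W,s \right)} = \frac{W}{10}$ ($m{\left(W,s \right)} = \frac{0 + W}{0 + 10} = \frac{W}{10}$)
$\left(P{\left(9,19 \right)} - 77\right) \left(m{\left(-20,15 \right)} - 435\right) = \left(\left(-2 + 19\right) - 77\right) \left(\frac{1}{10} \left(-20\right) - 435\right) = \left(17 - 77\right) \left(-2 - 435\right) = \left(-60\right) \left(-437\right) = 26220$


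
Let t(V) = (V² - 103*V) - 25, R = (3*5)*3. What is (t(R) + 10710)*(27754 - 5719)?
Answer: 177932625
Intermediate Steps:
R = 45 (R = 15*3 = 45)
t(V) = -25 + V² - 103*V
(t(R) + 10710)*(27754 - 5719) = ((-25 + 45² - 103*45) + 10710)*(27754 - 5719) = ((-25 + 2025 - 4635) + 10710)*22035 = (-2635 + 10710)*22035 = 8075*22035 = 177932625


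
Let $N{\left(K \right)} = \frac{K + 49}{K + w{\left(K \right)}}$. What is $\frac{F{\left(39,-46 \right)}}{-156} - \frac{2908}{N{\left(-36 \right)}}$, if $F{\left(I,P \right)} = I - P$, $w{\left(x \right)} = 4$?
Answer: $\frac{1116587}{156} \approx 7157.6$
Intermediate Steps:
$N{\left(K \right)} = \frac{49 + K}{4 + K}$ ($N{\left(K \right)} = \frac{K + 49}{K + 4} = \frac{49 + K}{4 + K}$)
$\frac{F{\left(39,-46 \right)}}{-156} - \frac{2908}{N{\left(-36 \right)}} = \frac{39 - -46}{-156} - \frac{2908}{\frac{1}{4 - 36} \left(49 - 36\right)} = \left(39 + 46\right) \left(- \frac{1}{156}\right) - \frac{2908}{\frac{1}{-32} \cdot 13} = 85 \left(- \frac{1}{156}\right) - \frac{2908}{\left(- \frac{1}{32}\right) 13} = - \frac{85}{156} - \frac{2908}{- \frac{13}{32}} = - \frac{85}{156} - - \frac{93056}{13} = - \frac{85}{156} + \frac{93056}{13} = \frac{1116587}{156}$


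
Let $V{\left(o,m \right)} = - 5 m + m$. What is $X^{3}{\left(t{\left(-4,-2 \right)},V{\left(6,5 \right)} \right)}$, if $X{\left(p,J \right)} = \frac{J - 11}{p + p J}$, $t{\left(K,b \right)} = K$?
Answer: $- \frac{29791}{438976} \approx -0.067865$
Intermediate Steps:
$V{\left(o,m \right)} = - 4 m$
$X{\left(p,J \right)} = \frac{-11 + J}{p + J p}$
$X^{3}{\left(t{\left(-4,-2 \right)},V{\left(6,5 \right)} \right)} = \left(\frac{-11 - 20}{\left(-4\right) \left(1 - 20\right)}\right)^{3} = \left(- \frac{-11 - 20}{4 \left(1 - 20\right)}\right)^{3} = \left(\left(- \frac{1}{4}\right) \frac{1}{-19} \left(-31\right)\right)^{3} = \left(\left(- \frac{1}{4}\right) \left(- \frac{1}{19}\right) \left(-31\right)\right)^{3} = \left(- \frac{31}{76}\right)^{3} = - \frac{29791}{438976}$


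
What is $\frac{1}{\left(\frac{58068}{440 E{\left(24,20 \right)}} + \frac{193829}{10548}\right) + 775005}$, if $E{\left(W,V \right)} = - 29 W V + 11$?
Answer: $\frac{8069167260}{6253793173989497} \approx 1.2903 \cdot 10^{-6}$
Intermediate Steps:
$E{\left(W,V \right)} = 11 - 29 V W$ ($E{\left(W,V \right)} = - 29 V W + 11 = 11 - 29 V W$)
$\frac{1}{\left(\frac{58068}{440 E{\left(24,20 \right)}} + \frac{193829}{10548}\right) + 775005} = \frac{1}{\left(\frac{58068}{440 \left(11 - 580 \cdot 24\right)} + \frac{193829}{10548}\right) + 775005} = \frac{1}{\left(\frac{58068}{440 \left(11 - 13920\right)} + 193829 \cdot \frac{1}{10548}\right) + 775005} = \frac{1}{\left(\frac{58068}{440 \left(-13909\right)} + \frac{193829}{10548}\right) + 775005} = \frac{1}{\left(\frac{58068}{-6119960} + \frac{193829}{10548}\right) + 775005} = \frac{1}{\left(58068 \left(- \frac{1}{6119960}\right) + \frac{193829}{10548}\right) + 775005} = \frac{1}{\left(- \frac{14517}{1529990} + \frac{193829}{10548}\right) + 775005} = \frac{1}{\frac{148201653197}{8069167260} + 775005} = \frac{1}{\frac{6253793173989497}{8069167260}} = \frac{8069167260}{6253793173989497}$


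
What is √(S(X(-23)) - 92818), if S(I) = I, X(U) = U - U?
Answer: I*√92818 ≈ 304.66*I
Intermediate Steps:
X(U) = 0
√(S(X(-23)) - 92818) = √(0 - 92818) = √(-92818) = I*√92818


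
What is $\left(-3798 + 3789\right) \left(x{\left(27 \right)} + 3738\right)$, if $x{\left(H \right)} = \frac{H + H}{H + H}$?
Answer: $-33651$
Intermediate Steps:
$x{\left(H \right)} = 1$ ($x{\left(H \right)} = \frac{2 H}{2 H} = 2 H \frac{1}{2 H} = 1$)
$\left(-3798 + 3789\right) \left(x{\left(27 \right)} + 3738\right) = \left(-3798 + 3789\right) \left(1 + 3738\right) = \left(-9\right) 3739 = -33651$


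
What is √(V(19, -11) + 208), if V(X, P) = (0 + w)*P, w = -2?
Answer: √230 ≈ 15.166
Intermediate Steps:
V(X, P) = -2*P (V(X, P) = (0 - 2)*P = -2*P)
√(V(19, -11) + 208) = √(-2*(-11) + 208) = √(22 + 208) = √230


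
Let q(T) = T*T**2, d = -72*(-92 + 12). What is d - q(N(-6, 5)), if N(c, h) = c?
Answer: 5976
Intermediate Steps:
d = 5760 (d = -72*(-80) = 5760)
q(T) = T**3
d - q(N(-6, 5)) = 5760 - 1*(-6)**3 = 5760 - 1*(-216) = 5760 + 216 = 5976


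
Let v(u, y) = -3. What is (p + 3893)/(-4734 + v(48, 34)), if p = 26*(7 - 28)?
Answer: -3347/4737 ≈ -0.70656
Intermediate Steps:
p = -546 (p = 26*(-21) = -546)
(p + 3893)/(-4734 + v(48, 34)) = (-546 + 3893)/(-4734 - 3) = 3347/(-4737) = 3347*(-1/4737) = -3347/4737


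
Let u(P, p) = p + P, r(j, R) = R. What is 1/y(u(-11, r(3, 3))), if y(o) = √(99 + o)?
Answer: √91/91 ≈ 0.10483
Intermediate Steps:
u(P, p) = P + p
1/y(u(-11, r(3, 3))) = 1/(√(99 + (-11 + 3))) = 1/(√(99 - 8)) = 1/(√91) = √91/91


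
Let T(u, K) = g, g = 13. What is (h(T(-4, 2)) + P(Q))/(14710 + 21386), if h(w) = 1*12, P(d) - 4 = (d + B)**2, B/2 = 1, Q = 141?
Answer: 20465/36096 ≈ 0.56696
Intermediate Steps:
B = 2 (B = 2*1 = 2)
T(u, K) = 13
P(d) = 4 + (2 + d)**2 (P(d) = 4 + (d + 2)**2 = 4 + (2 + d)**2)
h(w) = 12
(h(T(-4, 2)) + P(Q))/(14710 + 21386) = (12 + (4 + (2 + 141)**2))/(14710 + 21386) = (12 + (4 + 143**2))/36096 = (12 + (4 + 20449))*(1/36096) = (12 + 20453)*(1/36096) = 20465*(1/36096) = 20465/36096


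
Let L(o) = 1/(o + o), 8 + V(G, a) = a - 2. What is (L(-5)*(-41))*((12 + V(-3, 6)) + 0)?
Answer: 164/5 ≈ 32.800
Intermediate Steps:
V(G, a) = -10 + a (V(G, a) = -8 + (a - 2) = -8 + (-2 + a) = -10 + a)
L(o) = 1/(2*o)
(L(-5)*(-41))*((12 + V(-3, 6)) + 0) = (((½)/(-5))*(-41))*((12 + (-10 + 6)) + 0) = (((½)*(-⅕))*(-41))*((12 - 4) + 0) = (-⅒*(-41))*(8 + 0) = (41/10)*8 = 164/5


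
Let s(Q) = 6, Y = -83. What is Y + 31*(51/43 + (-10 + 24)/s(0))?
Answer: 3367/129 ≈ 26.101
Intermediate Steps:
Y + 31*(51/43 + (-10 + 24)/s(0)) = -83 + 31*(51/43 + (-10 + 24)/6) = -83 + 31*(51*(1/43) + 14*(⅙)) = -83 + 31*(51/43 + 7/3) = -83 + 31*(454/129) = -83 + 14074/129 = 3367/129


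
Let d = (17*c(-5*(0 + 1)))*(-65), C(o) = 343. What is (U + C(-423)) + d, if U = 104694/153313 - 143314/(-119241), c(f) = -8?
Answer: 167910673377775/18281195433 ≈ 9184.9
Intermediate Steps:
d = 8840 (d = (17*(-8))*(-65) = -136*(-65) = 8840)
U = 34455716536/18281195433 (U = 104694*(1/153313) - 143314*(-1/119241) = 104694/153313 + 143314/119241 = 34455716536/18281195433 ≈ 1.8848)
(U + C(-423)) + d = (34455716536/18281195433 + 343) + 8840 = 6304905750055/18281195433 + 8840 = 167910673377775/18281195433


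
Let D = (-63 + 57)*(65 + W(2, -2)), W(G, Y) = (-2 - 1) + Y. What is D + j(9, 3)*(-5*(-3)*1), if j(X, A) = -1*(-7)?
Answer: -255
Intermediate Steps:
W(G, Y) = -3 + Y
j(X, A) = 7
D = -360 (D = (-63 + 57)*(65 + (-3 - 2)) = -6*(65 - 5) = -6*60 = -360)
D + j(9, 3)*(-5*(-3)*1) = -360 + 7*(-5*(-3)*1) = -360 + 7*(15*1) = -360 + 7*15 = -360 + 105 = -255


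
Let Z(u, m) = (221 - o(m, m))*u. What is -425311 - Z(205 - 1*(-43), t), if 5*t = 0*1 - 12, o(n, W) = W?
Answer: -2403571/5 ≈ -4.8071e+5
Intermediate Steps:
t = -12/5 (t = (0*1 - 12)/5 = (0 - 12)/5 = (1/5)*(-12) = -12/5 ≈ -2.4000)
Z(u, m) = u*(221 - m) (Z(u, m) = (221 - m)*u = u*(221 - m))
-425311 - Z(205 - 1*(-43), t) = -425311 - (205 - 1*(-43))*(221 - 1*(-12/5)) = -425311 - (205 + 43)*(221 + 12/5) = -425311 - 248*1117/5 = -425311 - 1*277016/5 = -425311 - 277016/5 = -2403571/5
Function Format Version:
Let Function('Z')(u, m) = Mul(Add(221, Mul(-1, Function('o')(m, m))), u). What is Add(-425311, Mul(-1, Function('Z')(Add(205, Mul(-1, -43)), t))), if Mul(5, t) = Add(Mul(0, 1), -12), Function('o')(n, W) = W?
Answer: Rational(-2403571, 5) ≈ -4.8071e+5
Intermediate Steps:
t = Rational(-12, 5) (t = Mul(Rational(1, 5), Add(Mul(0, 1), -12)) = Mul(Rational(1, 5), Add(0, -12)) = Mul(Rational(1, 5), -12) = Rational(-12, 5) ≈ -2.4000)
Function('Z')(u, m) = Mul(u, Add(221, Mul(-1, m))) (Function('Z')(u, m) = Mul(Add(221, Mul(-1, m)), u) = Mul(u, Add(221, Mul(-1, m))))
Add(-425311, Mul(-1, Function('Z')(Add(205, Mul(-1, -43)), t))) = Add(-425311, Mul(-1, Mul(Add(205, Mul(-1, -43)), Add(221, Mul(-1, Rational(-12, 5)))))) = Add(-425311, Mul(-1, Mul(Add(205, 43), Add(221, Rational(12, 5))))) = Add(-425311, Mul(-1, Mul(248, Rational(1117, 5)))) = Add(-425311, Mul(-1, Rational(277016, 5))) = Add(-425311, Rational(-277016, 5)) = Rational(-2403571, 5)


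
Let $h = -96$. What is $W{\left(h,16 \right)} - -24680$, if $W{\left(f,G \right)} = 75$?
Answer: $24755$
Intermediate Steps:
$W{\left(h,16 \right)} - -24680 = 75 - -24680 = 75 + 24680 = 24755$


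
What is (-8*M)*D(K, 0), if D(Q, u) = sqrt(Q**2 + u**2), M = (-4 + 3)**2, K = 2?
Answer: -16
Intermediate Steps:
M = 1 (M = (-1)**2 = 1)
(-8*M)*D(K, 0) = (-8*1)*sqrt(2**2 + 0**2) = -8*sqrt(4 + 0) = -8*sqrt(4) = -8*2 = -16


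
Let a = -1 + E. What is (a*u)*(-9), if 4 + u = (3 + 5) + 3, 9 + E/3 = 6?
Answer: 630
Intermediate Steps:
E = -9 (E = -27 + 3*6 = -27 + 18 = -9)
u = 7 (u = -4 + ((3 + 5) + 3) = -4 + (8 + 3) = -4 + 11 = 7)
a = -10 (a = -1 - 9 = -10)
(a*u)*(-9) = -10*7*(-9) = -70*(-9) = 630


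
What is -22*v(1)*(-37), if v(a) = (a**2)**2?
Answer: 814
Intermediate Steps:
v(a) = a**4
-22*v(1)*(-37) = -22*1**4*(-37) = -22*1*(-37) = -22*(-37) = 814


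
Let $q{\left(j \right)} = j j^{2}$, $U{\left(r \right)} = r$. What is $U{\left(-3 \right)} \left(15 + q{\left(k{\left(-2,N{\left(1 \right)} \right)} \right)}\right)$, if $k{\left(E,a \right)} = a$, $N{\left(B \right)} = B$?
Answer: $-48$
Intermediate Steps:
$q{\left(j \right)} = j^{3}$
$U{\left(-3 \right)} \left(15 + q{\left(k{\left(-2,N{\left(1 \right)} \right)} \right)}\right) = - 3 \left(15 + 1^{3}\right) = - 3 \left(15 + 1\right) = \left(-3\right) 16 = -48$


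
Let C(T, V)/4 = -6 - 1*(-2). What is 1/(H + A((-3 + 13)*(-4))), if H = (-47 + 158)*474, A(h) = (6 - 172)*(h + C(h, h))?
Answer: 1/61910 ≈ 1.6152e-5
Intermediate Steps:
C(T, V) = -16 (C(T, V) = 4*(-6 - 1*(-2)) = 4*(-6 + 2) = 4*(-4) = -16)
A(h) = 2656 - 166*h (A(h) = (6 - 172)*(h - 16) = -166*(-16 + h) = 2656 - 166*h)
H = 52614 (H = 111*474 = 52614)
1/(H + A((-3 + 13)*(-4))) = 1/(52614 + (2656 - 166*(-3 + 13)*(-4))) = 1/(52614 + (2656 - 1660*(-4))) = 1/(52614 + (2656 - 166*(-40))) = 1/(52614 + (2656 + 6640)) = 1/(52614 + 9296) = 1/61910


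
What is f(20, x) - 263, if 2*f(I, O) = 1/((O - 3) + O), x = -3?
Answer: -4735/18 ≈ -263.06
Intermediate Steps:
f(I, O) = 1/(2*(-3 + 2*O)) (f(I, O) = 1/(2*((O - 3) + O)) = 1/(2*((-3 + O) + O)) = 1/(2*(-3 + 2*O)))
f(20, x) - 263 = 1/(2*(-3 + 2*(-3))) - 263 = 1/(2*(-3 - 6)) - 263 = (½)/(-9) - 263 = (½)*(-⅑) - 263 = -1/18 - 263 = -4735/18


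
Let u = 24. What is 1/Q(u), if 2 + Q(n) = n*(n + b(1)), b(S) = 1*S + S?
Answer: 1/622 ≈ 0.0016077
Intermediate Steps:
b(S) = 2*S (b(S) = S + S = 2*S)
Q(n) = -2 + n*(2 + n) (Q(n) = -2 + n*(n + 2*1) = -2 + n*(n + 2) = -2 + n*(2 + n))
1/Q(u) = 1/(-2 + 24² + 2*24) = 1/(-2 + 576 + 48) = 1/622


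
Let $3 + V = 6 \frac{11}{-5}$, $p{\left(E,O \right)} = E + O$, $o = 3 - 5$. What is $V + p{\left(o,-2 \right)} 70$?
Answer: $- \frac{1481}{5} \approx -296.2$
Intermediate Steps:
$o = -2$
$V = - \frac{81}{5}$ ($V = -3 + 6 \frac{11}{-5} = -3 + 6 \cdot 11 \left(- \frac{1}{5}\right) = -3 + 6 \left(- \frac{11}{5}\right) = -3 - \frac{66}{5} = - \frac{81}{5} \approx -16.2$)
$V + p{\left(o,-2 \right)} 70 = - \frac{81}{5} + \left(-2 - 2\right) 70 = - \frac{81}{5} - 280 = - \frac{1481}{5}$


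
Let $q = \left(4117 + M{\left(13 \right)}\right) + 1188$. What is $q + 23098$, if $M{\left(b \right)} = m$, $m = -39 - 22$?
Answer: $28342$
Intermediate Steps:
$m = -61$ ($m = -39 - 22 = -61$)
$M{\left(b \right)} = -61$
$q = 5244$ ($q = \left(4117 - 61\right) + 1188 = 4056 + 1188 = 5244$)
$q + 23098 = 5244 + 23098 = 28342$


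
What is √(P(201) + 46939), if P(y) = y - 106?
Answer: 3*√5226 ≈ 216.87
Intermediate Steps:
P(y) = -106 + y
√(P(201) + 46939) = √((-106 + 201) + 46939) = √(95 + 46939) = √47034 = 3*√5226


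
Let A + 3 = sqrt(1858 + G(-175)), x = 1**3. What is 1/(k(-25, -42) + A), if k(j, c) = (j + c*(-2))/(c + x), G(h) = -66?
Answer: 533/212802 + 6724*sqrt(7)/744807 ≈ 0.026390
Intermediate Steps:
x = 1
k(j, c) = (j - 2*c)/(1 + c) (k(j, c) = (j + c*(-2))/(c + 1) = (j - 2*c)/(1 + c))
A = -3 + 16*sqrt(7) (A = -3 + sqrt(1858 - 66) = -3 + sqrt(1792) = -3 + 16*sqrt(7) ≈ 39.332)
1/(k(-25, -42) + A) = 1/((-25 - 2*(-42))/(1 - 42) + (-3 + 16*sqrt(7))) = 1/((-25 + 84)/(-41) + (-3 + 16*sqrt(7))) = 1/(-1/41*59 + (-3 + 16*sqrt(7))) = 1/(-59/41 + (-3 + 16*sqrt(7))) = 1/(-182/41 + 16*sqrt(7))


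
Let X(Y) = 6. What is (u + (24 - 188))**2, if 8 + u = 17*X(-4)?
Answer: 4900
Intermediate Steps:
u = 94 (u = -8 + 17*6 = -8 + 102 = 94)
(u + (24 - 188))**2 = (94 + (24 - 188))**2 = (94 - 164)**2 = (-70)**2 = 4900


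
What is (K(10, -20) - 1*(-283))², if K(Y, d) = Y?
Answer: 85849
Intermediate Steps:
(K(10, -20) - 1*(-283))² = (10 - 1*(-283))² = (10 + 283)² = 293² = 85849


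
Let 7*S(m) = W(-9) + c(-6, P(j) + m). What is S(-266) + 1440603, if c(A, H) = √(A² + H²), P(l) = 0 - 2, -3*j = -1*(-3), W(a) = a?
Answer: 10084212/7 + 2*√17965/7 ≈ 1.4406e+6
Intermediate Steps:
j = -1 (j = -(-1)*(-3)/3 = -⅓*3 = -1)
P(l) = -2
S(m) = -9/7 + √(36 + (-2 + m)²)/7 (S(m) = (-9 + √((-6)² + (-2 + m)²))/7 = (-9 + √(36 + (-2 + m)²))/7 = -9/7 + √(36 + (-2 + m)²)/7)
S(-266) + 1440603 = (-9/7 + √(36 + (-2 - 266)²)/7) + 1440603 = (-9/7 + √(36 + (-268)²)/7) + 1440603 = (-9/7 + √(36 + 71824)/7) + 1440603 = (-9/7 + √71860/7) + 1440603 = (-9/7 + (2*√17965)/7) + 1440603 = (-9/7 + 2*√17965/7) + 1440603 = 10084212/7 + 2*√17965/7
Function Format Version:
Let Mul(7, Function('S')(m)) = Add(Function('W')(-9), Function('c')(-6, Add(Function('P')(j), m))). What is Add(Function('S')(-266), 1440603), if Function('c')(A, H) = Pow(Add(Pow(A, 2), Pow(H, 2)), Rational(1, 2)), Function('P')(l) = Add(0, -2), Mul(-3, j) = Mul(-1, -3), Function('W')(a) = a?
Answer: Add(Rational(10084212, 7), Mul(Rational(2, 7), Pow(17965, Rational(1, 2)))) ≈ 1.4406e+6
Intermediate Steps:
j = -1 (j = Mul(Rational(-1, 3), Mul(-1, -3)) = Mul(Rational(-1, 3), 3) = -1)
Function('P')(l) = -2
Function('S')(m) = Add(Rational(-9, 7), Mul(Rational(1, 7), Pow(Add(36, Pow(Add(-2, m), 2)), Rational(1, 2)))) (Function('S')(m) = Mul(Rational(1, 7), Add(-9, Pow(Add(Pow(-6, 2), Pow(Add(-2, m), 2)), Rational(1, 2)))) = Mul(Rational(1, 7), Add(-9, Pow(Add(36, Pow(Add(-2, m), 2)), Rational(1, 2)))) = Add(Rational(-9, 7), Mul(Rational(1, 7), Pow(Add(36, Pow(Add(-2, m), 2)), Rational(1, 2)))))
Add(Function('S')(-266), 1440603) = Add(Add(Rational(-9, 7), Mul(Rational(1, 7), Pow(Add(36, Pow(Add(-2, -266), 2)), Rational(1, 2)))), 1440603) = Add(Add(Rational(-9, 7), Mul(Rational(1, 7), Pow(Add(36, Pow(-268, 2)), Rational(1, 2)))), 1440603) = Add(Add(Rational(-9, 7), Mul(Rational(1, 7), Pow(Add(36, 71824), Rational(1, 2)))), 1440603) = Add(Add(Rational(-9, 7), Mul(Rational(1, 7), Pow(71860, Rational(1, 2)))), 1440603) = Add(Add(Rational(-9, 7), Mul(Rational(1, 7), Mul(2, Pow(17965, Rational(1, 2))))), 1440603) = Add(Add(Rational(-9, 7), Mul(Rational(2, 7), Pow(17965, Rational(1, 2)))), 1440603) = Add(Rational(10084212, 7), Mul(Rational(2, 7), Pow(17965, Rational(1, 2))))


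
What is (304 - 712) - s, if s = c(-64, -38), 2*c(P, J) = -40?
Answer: -388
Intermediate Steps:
c(P, J) = -20 (c(P, J) = (½)*(-40) = -20)
s = -20
(304 - 712) - s = (304 - 712) - 1*(-20) = -408 + 20 = -388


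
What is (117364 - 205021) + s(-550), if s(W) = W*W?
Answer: 214843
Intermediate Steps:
s(W) = W**2
(117364 - 205021) + s(-550) = (117364 - 205021) + (-550)**2 = -87657 + 302500 = 214843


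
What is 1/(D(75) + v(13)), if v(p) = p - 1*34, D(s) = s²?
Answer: 1/5604 ≈ 0.00017844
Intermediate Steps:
v(p) = -34 + p (v(p) = p - 34 = -34 + p)
1/(D(75) + v(13)) = 1/(75² + (-34 + 13)) = 1/(5625 - 21) = 1/5604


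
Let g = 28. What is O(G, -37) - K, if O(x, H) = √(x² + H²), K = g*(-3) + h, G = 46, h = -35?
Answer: 119 + √3485 ≈ 178.03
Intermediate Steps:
K = -119 (K = 28*(-3) - 35 = -84 - 35 = -119)
O(x, H) = √(H² + x²)
O(G, -37) - K = √((-37)² + 46²) - 1*(-119) = √(1369 + 2116) + 119 = √3485 + 119 = 119 + √3485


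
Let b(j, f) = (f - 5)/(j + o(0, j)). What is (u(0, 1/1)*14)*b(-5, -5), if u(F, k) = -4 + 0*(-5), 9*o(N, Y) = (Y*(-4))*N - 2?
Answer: -5040/47 ≈ -107.23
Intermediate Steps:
o(N, Y) = -2/9 - 4*N*Y/9 (o(N, Y) = ((Y*(-4))*N - 2)/9 = ((-4*Y)*N - 2)/9 = (-4*N*Y - 2)/9 = (-2 - 4*N*Y)/9 = -2/9 - 4*N*Y/9)
b(j, f) = (-5 + f)/(-2/9 + j) (b(j, f) = (f - 5)/(j + (-2/9 - 4/9*0*j)) = (-5 + f)/(j + (-2/9 + 0)) = (-5 + f)/(j - 2/9) = (-5 + f)/(-2/9 + j))
u(F, k) = -4 (u(F, k) = -4 + 0 = -4)
(u(0, 1/1)*14)*b(-5, -5) = (-4*14)*(9*(-5 - 5)/(-2 + 9*(-5))) = -504*(-10)/(-2 - 45) = -504*(-10)/(-47) = -504*(-1)*(-10)/47 = -56*90/47 = -5040/47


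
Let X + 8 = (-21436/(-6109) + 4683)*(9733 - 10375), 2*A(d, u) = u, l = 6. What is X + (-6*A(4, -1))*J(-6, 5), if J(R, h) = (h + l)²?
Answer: -18378216191/6109 ≈ -3.0084e+6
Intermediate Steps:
A(d, u) = u/2
J(R, h) = (6 + h)² (J(R, h) = (h + 6)² = (6 + h)²)
X = -18380433758/6109 (X = -8 + (-21436/(-6109) + 4683)*(9733 - 10375) = -8 + (-21436*(-1/6109) + 4683)*(-642) = -8 + (21436/6109 + 4683)*(-642) = -8 + (28629883/6109)*(-642) = -8 - 18380384886/6109 = -18380433758/6109 ≈ -3.0087e+6)
X + (-6*A(4, -1))*J(-6, 5) = -18380433758/6109 + (-3*(-1))*(6 + 5)² = -18380433758/6109 - 6*(-½)*11² = -18380433758/6109 + 3*121 = -18380433758/6109 + 363 = -18378216191/6109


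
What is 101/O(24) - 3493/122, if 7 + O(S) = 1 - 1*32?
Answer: -36264/1159 ≈ -31.289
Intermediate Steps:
O(S) = -38 (O(S) = -7 + (1 - 1*32) = -7 + (1 - 32) = -7 - 31 = -38)
101/O(24) - 3493/122 = 101/(-38) - 3493/122 = 101*(-1/38) - 3493*1/122 = -101/38 - 3493/122 = -36264/1159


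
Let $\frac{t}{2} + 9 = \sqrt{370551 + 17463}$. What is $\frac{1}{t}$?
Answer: $\frac{3}{258622} + \frac{\sqrt{388014}}{775866} \approx 0.00081445$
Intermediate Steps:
$t = -18 + 2 \sqrt{388014}$ ($t = -18 + 2 \sqrt{370551 + 17463} = -18 + 2 \sqrt{388014} \approx 1227.8$)
$\frac{1}{t} = \frac{1}{-18 + 2 \sqrt{388014}}$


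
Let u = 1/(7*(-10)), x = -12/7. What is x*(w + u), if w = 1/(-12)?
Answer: 41/245 ≈ 0.16735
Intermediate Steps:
w = -1/12 ≈ -0.083333
x = -12/7 (x = -12*⅐ = -12/7 ≈ -1.7143)
u = -1/70 (u = (⅐)*(-⅒) = -1/70 ≈ -0.014286)
x*(w + u) = -12*(-1/12 - 1/70)/7 = -12/7*(-41/420) = 41/245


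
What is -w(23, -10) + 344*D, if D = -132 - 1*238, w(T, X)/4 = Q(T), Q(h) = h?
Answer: -127372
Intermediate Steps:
w(T, X) = 4*T
D = -370 (D = -132 - 238 = -370)
-w(23, -10) + 344*D = -4*23 + 344*(-370) = -1*92 - 127280 = -92 - 127280 = -127372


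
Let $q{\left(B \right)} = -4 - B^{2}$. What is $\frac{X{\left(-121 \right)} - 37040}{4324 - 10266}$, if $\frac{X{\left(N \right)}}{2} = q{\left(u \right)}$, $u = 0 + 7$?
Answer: $\frac{18573}{2971} \approx 6.2514$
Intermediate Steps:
$u = 7$
$X{\left(N \right)} = -106$ ($X{\left(N \right)} = 2 \left(-4 - 7^{2}\right) = 2 \left(-4 - 49\right) = 2 \left(-53\right) = -106$)
$\frac{X{\left(-121 \right)} - 37040}{4324 - 10266} = \frac{-106 - 37040}{4324 - 10266} = - \frac{37146}{-5942} = \left(-37146\right) \left(- \frac{1}{5942}\right) = \frac{18573}{2971}$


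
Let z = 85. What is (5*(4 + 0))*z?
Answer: 1700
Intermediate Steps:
(5*(4 + 0))*z = (5*(4 + 0))*85 = (5*4)*85 = 20*85 = 1700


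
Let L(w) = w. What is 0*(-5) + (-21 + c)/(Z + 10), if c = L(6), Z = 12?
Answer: -15/22 ≈ -0.68182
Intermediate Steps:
c = 6
0*(-5) + (-21 + c)/(Z + 10) = 0*(-5) + (-21 + 6)/(12 + 10) = 0 - 15/22 = -15/22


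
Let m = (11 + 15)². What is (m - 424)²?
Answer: 63504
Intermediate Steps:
m = 676 (m = 26² = 676)
(m - 424)² = (676 - 424)² = 252² = 63504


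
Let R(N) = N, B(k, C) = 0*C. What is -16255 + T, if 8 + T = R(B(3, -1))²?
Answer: -16263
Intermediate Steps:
B(k, C) = 0
T = -8 (T = -8 + 0² = -8 + 0 = -8)
-16255 + T = -16255 - 8 = -16263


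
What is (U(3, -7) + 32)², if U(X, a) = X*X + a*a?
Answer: 8100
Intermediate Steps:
U(X, a) = X² + a²
(U(3, -7) + 32)² = ((3² + (-7)²) + 32)² = ((9 + 49) + 32)² = (58 + 32)² = 90² = 8100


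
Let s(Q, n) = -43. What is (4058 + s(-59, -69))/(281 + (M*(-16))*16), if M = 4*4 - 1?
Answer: -4015/3559 ≈ -1.1281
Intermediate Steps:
M = 15 (M = 16 - 1 = 15)
(4058 + s(-59, -69))/(281 + (M*(-16))*16) = (4058 - 43)/(281 + (15*(-16))*16) = 4015/(281 - 240*16) = 4015/(281 - 3840) = 4015/(-3559) = 4015*(-1/3559) = -4015/3559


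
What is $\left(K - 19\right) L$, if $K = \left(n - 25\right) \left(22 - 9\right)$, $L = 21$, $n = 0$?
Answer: $-7224$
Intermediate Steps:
$K = -325$ ($K = \left(0 - 25\right) \left(22 - 9\right) = \left(-25\right) 13 = -325$)
$\left(K - 19\right) L = \left(-325 - 19\right) 21 = \left(-344\right) 21 = -7224$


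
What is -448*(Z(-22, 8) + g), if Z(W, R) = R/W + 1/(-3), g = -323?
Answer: 4785536/33 ≈ 1.4502e+5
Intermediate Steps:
Z(W, R) = -1/3 + R/W (Z(W, R) = R/W + 1*(-1/3) = R/W - 1/3 = -1/3 + R/W)
-448*(Z(-22, 8) + g) = -448*((8 - 1/3*(-22))/(-22) - 323) = -448*(-(8 + 22/3)/22 - 323) = -448*(-1/22*46/3 - 323) = -448*(-23/33 - 323) = -448*(-10682/33) = 4785536/33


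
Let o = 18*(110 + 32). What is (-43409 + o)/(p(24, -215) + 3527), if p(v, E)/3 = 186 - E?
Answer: -40853/4730 ≈ -8.6370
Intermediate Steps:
p(v, E) = 558 - 3*E (p(v, E) = 3*(186 - E) = 558 - 3*E)
o = 2556 (o = 18*142 = 2556)
(-43409 + o)/(p(24, -215) + 3527) = (-43409 + 2556)/((558 - 3*(-215)) + 3527) = -40853/((558 + 645) + 3527) = -40853/(1203 + 3527) = -40853/4730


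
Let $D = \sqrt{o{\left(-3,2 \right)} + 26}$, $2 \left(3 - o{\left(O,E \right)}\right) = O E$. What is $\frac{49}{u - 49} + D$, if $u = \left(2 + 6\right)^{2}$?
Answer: $\frac{49}{15} + 4 \sqrt{2} \approx 8.9235$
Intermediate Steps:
$u = 64$ ($u = 8^{2} = 64$)
$o{\left(O,E \right)} = 3 - \frac{E O}{2}$ ($o{\left(O,E \right)} = 3 - \frac{O E}{2} = 3 - \frac{E O}{2}$)
$D = 4 \sqrt{2}$ ($D = \sqrt{\left(3 - 1 \left(-3\right)\right) + 26} = \sqrt{\left(3 + 3\right) + 26} = \sqrt{6 + 26} = \sqrt{32} = 4 \sqrt{2} \approx 5.6569$)
$\frac{49}{u - 49} + D = \frac{49}{64 - 49} + 4 \sqrt{2} = \frac{49}{15} + 4 \sqrt{2}$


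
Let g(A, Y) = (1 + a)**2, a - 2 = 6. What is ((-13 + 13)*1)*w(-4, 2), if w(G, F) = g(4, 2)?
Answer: 0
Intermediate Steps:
a = 8 (a = 2 + 6 = 8)
g(A, Y) = 81 (g(A, Y) = (1 + 8)**2 = 9**2 = 81)
w(G, F) = 81
((-13 + 13)*1)*w(-4, 2) = ((-13 + 13)*1)*81 = (0*1)*81 = 0*81 = 0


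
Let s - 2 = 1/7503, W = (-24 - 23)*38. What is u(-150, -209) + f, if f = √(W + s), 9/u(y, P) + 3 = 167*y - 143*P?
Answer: 9/4834 + I*√100430288553/7503 ≈ 0.0018618 + 42.237*I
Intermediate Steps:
u(y, P) = 9/(-3 - 143*P + 167*y) (u(y, P) = 9/(-3 + (167*y - 143*P)) = 9/(-3 + (-143*P + 167*y)) = 9/(-3 - 143*P + 167*y))
W = -1786 (W = -47*38 = -1786)
s = 15007/7503 (s = 2 + 1/7503 = 15007/7503 ≈ 2.0001)
f = I*√100430288553/7503 (f = √(-1786 + 15007/7503) = √(-13385351/7503) = I*√100430288553/7503 ≈ 42.237*I)
u(-150, -209) + f = 9/(-3 - 143*(-209) + 167*(-150)) + I*√100430288553/7503 = 9/(-3 + 29887 - 25050) + I*√100430288553/7503 = 9/4834 + I*√100430288553/7503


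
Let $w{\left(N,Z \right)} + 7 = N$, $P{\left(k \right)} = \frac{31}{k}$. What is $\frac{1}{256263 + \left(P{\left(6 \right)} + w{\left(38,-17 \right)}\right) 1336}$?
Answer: $\frac{3}{913745} \approx 3.2832 \cdot 10^{-6}$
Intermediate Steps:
$w{\left(N,Z \right)} = -7 + N$
$\frac{1}{256263 + \left(P{\left(6 \right)} + w{\left(38,-17 \right)}\right) 1336} = \frac{1}{256263 + \left(\frac{31}{6} + \left(-7 + 38\right)\right) 1336} = \frac{1}{256263 + \left(31 \cdot \frac{1}{6} + 31\right) 1336} = \frac{1}{256263 + \left(\frac{31}{6} + 31\right) 1336} = \frac{1}{256263 + \frac{217}{6} \cdot 1336} = \frac{1}{256263 + \frac{144956}{3}} = \frac{1}{\frac{913745}{3}} = \frac{3}{913745}$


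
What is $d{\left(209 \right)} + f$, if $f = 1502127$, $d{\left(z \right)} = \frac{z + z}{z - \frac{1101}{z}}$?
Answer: $\frac{31980327511}{21290} \approx 1.5021 \cdot 10^{6}$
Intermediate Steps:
$d{\left(z \right)} = \frac{2 z}{z - \frac{1101}{z}}$
$d{\left(209 \right)} + f = \frac{2 \cdot 209^{2}}{-1101 + 209^{2}} + 1502127 = 2 \cdot 43681 \frac{1}{-1101 + 43681} + 1502127 = 2 \cdot 43681 \cdot \frac{1}{42580} + 1502127 = \frac{43681}{21290} + 1502127 = \frac{31980327511}{21290}$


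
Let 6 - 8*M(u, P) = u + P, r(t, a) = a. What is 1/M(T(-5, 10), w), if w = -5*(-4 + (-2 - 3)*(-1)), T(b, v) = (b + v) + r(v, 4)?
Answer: 4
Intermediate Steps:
T(b, v) = 4 + b + v (T(b, v) = (b + v) + 4 = 4 + b + v)
w = -5 (w = -5*(-4 - 5*(-1)) = -5*(-4 + 5) = -5*1 = -5)
M(u, P) = ¾ - P/8 - u/8 (M(u, P) = ¾ - (u + P)/8 = ¾ - (P + u)/8 = ¾ + (-P/8 - u/8) = ¾ - P/8 - u/8)
1/M(T(-5, 10), w) = 1/(¾ - ⅛*(-5) - (4 - 5 + 10)/8) = 1/(¾ + 5/8 - ⅛*9) = 1/(¾ + 5/8 - 9/8) = 1/(¼) = 4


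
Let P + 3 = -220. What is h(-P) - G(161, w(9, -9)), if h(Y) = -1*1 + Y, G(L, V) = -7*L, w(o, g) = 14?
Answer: 1349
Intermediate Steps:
P = -223 (P = -3 - 220 = -223)
h(Y) = -1 + Y
h(-P) - G(161, w(9, -9)) = (-1 - 1*(-223)) - (-7)*161 = (-1 + 223) - 1*(-1127) = 222 + 1127 = 1349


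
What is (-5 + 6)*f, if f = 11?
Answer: 11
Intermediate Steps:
(-5 + 6)*f = (-5 + 6)*11 = 1*11 = 11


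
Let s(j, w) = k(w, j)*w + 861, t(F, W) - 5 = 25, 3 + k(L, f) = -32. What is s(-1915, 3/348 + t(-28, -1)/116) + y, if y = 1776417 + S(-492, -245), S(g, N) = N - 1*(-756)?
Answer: 206222439/116 ≈ 1.7778e+6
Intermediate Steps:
S(g, N) = 756 + N (S(g, N) = N + 756 = 756 + N)
k(L, f) = -35 (k(L, f) = -3 - 32 = -35)
t(F, W) = 30 (t(F, W) = 5 + 25 = 30)
y = 1776928 (y = 1776417 + (756 - 245) = 1776417 + 511 = 1776928)
s(j, w) = 861 - 35*w (s(j, w) = -35*w + 861 = 861 - 35*w)
s(-1915, 3/348 + t(-28, -1)/116) + y = (861 - 35*(3/348 + 30/116)) + 1776928 = (861 - 35*(3*(1/348) + 30*(1/116))) + 1776928 = (861 - 35*(1/116 + 15/58)) + 1776928 = (861 - 35*31/116) + 1776928 = (861 - 1085/116) + 1776928 = 98791/116 + 1776928 = 206222439/116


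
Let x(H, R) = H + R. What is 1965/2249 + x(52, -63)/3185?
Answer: 479522/551005 ≈ 0.87027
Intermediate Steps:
1965/2249 + x(52, -63)/3185 = 1965/2249 + (52 - 63)/3185 = 1965*(1/2249) - 11*1/3185 = 1965/2249 - 11/3185 = 479522/551005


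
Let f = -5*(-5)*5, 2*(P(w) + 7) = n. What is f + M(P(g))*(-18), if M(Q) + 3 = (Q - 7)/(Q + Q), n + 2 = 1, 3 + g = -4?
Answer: 808/5 ≈ 161.60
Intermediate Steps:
g = -7 (g = -3 - 4 = -7)
n = -1 (n = -2 + 1 = -1)
P(w) = -15/2 (P(w) = -7 + (1/2)*(-1) = -7 - 1/2 = -15/2)
f = 125 (f = 25*5 = 125)
M(Q) = -3 + (-7 + Q)/(2*Q) (M(Q) = -3 + (Q - 7)/(Q + Q) = -3 + (-7 + Q)/((2*Q)) = -3 + (-7 + Q)*(1/(2*Q)) = -3 + (-7 + Q)/(2*Q))
f + M(P(g))*(-18) = 125 + ((-7 - 5*(-15/2))/(2*(-15/2)))*(-18) = 125 + ((1/2)*(-2/15)*(-7 + 75/2))*(-18) = 125 + ((1/2)*(-2/15)*(61/2))*(-18) = 125 - 61/30*(-18) = 125 + 183/5 = 808/5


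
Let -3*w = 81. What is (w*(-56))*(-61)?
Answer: -92232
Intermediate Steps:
w = -27 (w = -1/3*81 = -27)
(w*(-56))*(-61) = -27*(-56)*(-61) = 1512*(-61) = -92232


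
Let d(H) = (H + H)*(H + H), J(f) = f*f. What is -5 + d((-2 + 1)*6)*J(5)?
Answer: 3595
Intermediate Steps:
J(f) = f**2
d(H) = 4*H**2 (d(H) = (2*H)*(2*H) = 4*H**2)
-5 + d((-2 + 1)*6)*J(5) = -5 + (4*((-2 + 1)*6)**2)*5**2 = -5 + (4*(-1*6)**2)*25 = -5 + (4*(-6)**2)*25 = -5 + (4*36)*25 = -5 + 144*25 = -5 + 3600 = 3595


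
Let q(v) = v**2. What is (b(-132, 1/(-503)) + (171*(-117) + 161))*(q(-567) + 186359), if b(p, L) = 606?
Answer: -9770995520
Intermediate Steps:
(b(-132, 1/(-503)) + (171*(-117) + 161))*(q(-567) + 186359) = (606 + (171*(-117) + 161))*((-567)**2 + 186359) = (606 + (-20007 + 161))*(321489 + 186359) = (606 - 19846)*507848 = -19240*507848 = -9770995520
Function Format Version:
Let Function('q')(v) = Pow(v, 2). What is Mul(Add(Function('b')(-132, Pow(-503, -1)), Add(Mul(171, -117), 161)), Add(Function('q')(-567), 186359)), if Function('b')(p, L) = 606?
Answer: -9770995520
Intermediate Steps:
Mul(Add(Function('b')(-132, Pow(-503, -1)), Add(Mul(171, -117), 161)), Add(Function('q')(-567), 186359)) = Mul(Add(606, Add(Mul(171, -117), 161)), Add(Pow(-567, 2), 186359)) = Mul(Add(606, Add(-20007, 161)), Add(321489, 186359)) = Mul(Add(606, -19846), 507848) = Mul(-19240, 507848) = -9770995520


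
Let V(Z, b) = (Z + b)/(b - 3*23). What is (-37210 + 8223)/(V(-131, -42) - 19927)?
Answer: 3217557/2211724 ≈ 1.4548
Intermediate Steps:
V(Z, b) = (Z + b)/(-69 + b) (V(Z, b) = (Z + b)/(b - 69) = (Z + b)/(-69 + b))
(-37210 + 8223)/(V(-131, -42) - 19927) = (-37210 + 8223)/((-131 - 42)/(-69 - 42) - 19927) = -28987/(-173/(-111) - 19927) = -28987/(-1/111*(-173) - 19927) = -28987/(173/111 - 19927) = -28987/(-2211724/111) = -28987*(-111/2211724) = 3217557/2211724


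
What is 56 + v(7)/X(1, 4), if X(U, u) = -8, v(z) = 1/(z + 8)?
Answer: 6719/120 ≈ 55.992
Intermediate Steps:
v(z) = 1/(8 + z)
56 + v(7)/X(1, 4) = 56 + 1/((8 + 7)*(-8)) = 56 - ⅛/15 = 56 + (1/15)*(-⅛) = 56 - 1/120 = 6719/120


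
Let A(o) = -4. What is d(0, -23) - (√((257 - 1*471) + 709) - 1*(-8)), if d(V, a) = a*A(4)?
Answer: 84 - 3*√55 ≈ 61.751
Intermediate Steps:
d(V, a) = -4*a (d(V, a) = a*(-4) = -4*a)
d(0, -23) - (√((257 - 1*471) + 709) - 1*(-8)) = -4*(-23) - (√((257 - 1*471) + 709) - 1*(-8)) = 92 - (√((257 - 471) + 709) + 8) = 92 - (√(-214 + 709) + 8) = 92 - (√495 + 8) = 92 - (3*√55 + 8) = 92 - (8 + 3*√55) = 92 + (-8 - 3*√55) = 84 - 3*√55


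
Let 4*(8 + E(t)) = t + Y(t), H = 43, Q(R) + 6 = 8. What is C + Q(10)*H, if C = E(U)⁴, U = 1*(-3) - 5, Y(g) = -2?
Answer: 195857/16 ≈ 12241.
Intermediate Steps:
Q(R) = 2 (Q(R) = -6 + 8 = 2)
U = -8 (U = -3 - 5 = -8)
E(t) = -17/2 + t/4 (E(t) = -8 + (t - 2)/4 = -8 + (-2 + t)/4 = -8 + (-½ + t/4) = -17/2 + t/4)
C = 194481/16 (C = (-17/2 + (¼)*(-8))⁴ = (-17/2 - 2)⁴ = (-21/2)⁴ = 194481/16 ≈ 12155.)
C + Q(10)*H = 194481/16 + 2*43 = 194481/16 + 86 = 195857/16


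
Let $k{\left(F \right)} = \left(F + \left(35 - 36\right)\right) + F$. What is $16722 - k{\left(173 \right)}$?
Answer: $16377$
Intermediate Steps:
$k{\left(F \right)} = -1 + 2 F$ ($k{\left(F \right)} = \left(F - 1\right) + F = \left(-1 + F\right) + F = -1 + 2 F$)
$16722 - k{\left(173 \right)} = 16722 - \left(-1 + 2 \cdot 173\right) = 16722 - \left(-1 + 346\right) = 16722 - 345 = 16377$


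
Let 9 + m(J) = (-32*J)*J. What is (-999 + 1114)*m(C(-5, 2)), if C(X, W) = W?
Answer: -15755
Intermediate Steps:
m(J) = -9 - 32*J² (m(J) = -9 + (-32*J)*J = -9 - 32*J²)
(-999 + 1114)*m(C(-5, 2)) = (-999 + 1114)*(-9 - 32*2²) = 115*(-9 - 32*4) = 115*(-9 - 128) = 115*(-137) = -15755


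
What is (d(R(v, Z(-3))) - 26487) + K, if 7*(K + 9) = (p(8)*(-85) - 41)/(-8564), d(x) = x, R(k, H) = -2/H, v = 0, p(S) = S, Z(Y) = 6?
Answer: -680743487/25692 ≈ -26496.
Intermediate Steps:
K = -76973/8564 (K = -9 + ((8*(-85) - 41)/(-8564))/7 = -9 + ((-680 - 41)*(-1/8564))/7 = -9 + (-721*(-1/8564))/7 = -9 + (⅐)*(721/8564) = -9 + 103/8564 = -76973/8564 ≈ -8.9880)
(d(R(v, Z(-3))) - 26487) + K = (-2/6 - 26487) - 76973/8564 = (-2*⅙ - 26487) - 76973/8564 = (-⅓ - 26487) - 76973/8564 = -79462/3 - 76973/8564 = -680743487/25692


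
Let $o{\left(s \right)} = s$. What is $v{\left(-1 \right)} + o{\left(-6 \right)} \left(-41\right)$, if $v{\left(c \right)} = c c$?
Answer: $247$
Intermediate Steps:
$v{\left(c \right)} = c^{2}$
$v{\left(-1 \right)} + o{\left(-6 \right)} \left(-41\right) = \left(-1\right)^{2} - -246 = 1 + 246 = 247$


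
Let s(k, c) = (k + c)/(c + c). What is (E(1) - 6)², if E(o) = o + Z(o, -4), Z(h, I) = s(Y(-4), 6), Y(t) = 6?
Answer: 16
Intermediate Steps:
s(k, c) = (c + k)/(2*c) (s(k, c) = (c + k)/((2*c)) = (c + k)*(1/(2*c)) = (c + k)/(2*c))
Z(h, I) = 1 (Z(h, I) = (½)*(6 + 6)/6 = (½)*(⅙)*12 = 1)
E(o) = 1 + o (E(o) = o + 1 = 1 + o)
(E(1) - 6)² = ((1 + 1) - 6)² = (2 - 6)² = (-4)² = 16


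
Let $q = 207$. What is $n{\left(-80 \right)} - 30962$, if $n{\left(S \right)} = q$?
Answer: $-30755$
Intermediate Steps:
$n{\left(S \right)} = 207$
$n{\left(-80 \right)} - 30962 = 207 - 30962 = -30755$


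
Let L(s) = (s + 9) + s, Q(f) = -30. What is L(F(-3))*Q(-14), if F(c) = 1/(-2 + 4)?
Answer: -300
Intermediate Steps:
F(c) = ½ (F(c) = 1/2 = ½)
L(s) = 9 + 2*s (L(s) = (9 + s) + s = 9 + 2*s)
L(F(-3))*Q(-14) = (9 + 2*(½))*(-30) = (9 + 1)*(-30) = 10*(-30) = -300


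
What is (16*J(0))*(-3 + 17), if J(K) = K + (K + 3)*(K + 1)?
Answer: 672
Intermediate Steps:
J(K) = K + (1 + K)*(3 + K) (J(K) = K + (3 + K)*(1 + K) = K + (1 + K)*(3 + K))
(16*J(0))*(-3 + 17) = (16*(3 + 0² + 5*0))*(-3 + 17) = (16*(3 + 0 + 0))*14 = (16*3)*14 = 48*14 = 672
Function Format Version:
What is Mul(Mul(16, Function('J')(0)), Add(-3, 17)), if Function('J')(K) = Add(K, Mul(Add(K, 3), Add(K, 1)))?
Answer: 672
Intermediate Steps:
Function('J')(K) = Add(K, Mul(Add(1, K), Add(3, K))) (Function('J')(K) = Add(K, Mul(Add(3, K), Add(1, K))) = Add(K, Mul(Add(1, K), Add(3, K))))
Mul(Mul(16, Function('J')(0)), Add(-3, 17)) = Mul(Mul(16, Add(3, Pow(0, 2), Mul(5, 0))), Add(-3, 17)) = Mul(Mul(16, Add(3, 0, 0)), 14) = Mul(Mul(16, 3), 14) = Mul(48, 14) = 672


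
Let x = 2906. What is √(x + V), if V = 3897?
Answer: √6803 ≈ 82.480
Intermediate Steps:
√(x + V) = √(2906 + 3897) = √6803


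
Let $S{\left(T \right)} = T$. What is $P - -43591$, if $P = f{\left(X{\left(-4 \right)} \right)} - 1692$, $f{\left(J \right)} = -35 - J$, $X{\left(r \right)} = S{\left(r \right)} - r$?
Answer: $41864$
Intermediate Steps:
$X{\left(r \right)} = 0$ ($X{\left(r \right)} = r - r = 0$)
$P = -1727$ ($P = \left(-35 - 0\right) - 1692 = \left(-35 + 0\right) - 1692 = -35 - 1692 = -1727$)
$P - -43591 = -1727 - -43591 = -1727 + 43591 = 41864$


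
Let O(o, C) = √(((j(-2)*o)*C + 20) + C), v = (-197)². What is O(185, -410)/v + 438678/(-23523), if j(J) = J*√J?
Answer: -146226/7841 + √(-390 + 151700*I*√2)/38809 ≈ -18.64 + 0.0084469*I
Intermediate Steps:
v = 38809
j(J) = J^(3/2)
O(o, C) = √(20 + C - 2*I*C*o*√2) (O(o, C) = √((((-2)^(3/2)*o)*C + 20) + C) = √((((-2*I*√2)*o)*C + 20) + C) = √(((-2*I*o*√2)*C + 20) + C) = √((-2*I*C*o*√2 + 20) + C) = √((20 - 2*I*C*o*√2) + C) = √(20 + C - 2*I*C*o*√2))
O(185, -410)/v + 438678/(-23523) = √(20 - 410 - 2*I*(-410)*185*√2)/38809 + 438678/(-23523) = √(20 - 410 + 151700*I*√2)*(1/38809) + 438678*(-1/23523) = √(-390 + 151700*I*√2)*(1/38809) - 146226/7841 = √(-390 + 151700*I*√2)/38809 - 146226/7841 = -146226/7841 + √(-390 + 151700*I*√2)/38809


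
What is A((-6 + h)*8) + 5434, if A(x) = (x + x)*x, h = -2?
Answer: 13626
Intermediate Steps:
A(x) = 2*x² (A(x) = (2*x)*x = 2*x²)
A((-6 + h)*8) + 5434 = 2*((-6 - 2)*8)² + 5434 = 2*(-8*8)² + 5434 = 2*(-64)² + 5434 = 2*4096 + 5434 = 8192 + 5434 = 13626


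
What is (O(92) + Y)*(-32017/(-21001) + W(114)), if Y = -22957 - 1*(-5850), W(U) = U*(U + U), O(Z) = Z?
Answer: -9288318503135/21001 ≈ -4.4228e+8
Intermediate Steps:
W(U) = 2*U**2 (W(U) = U*(2*U) = 2*U**2)
Y = -17107 (Y = -22957 + 5850 = -17107)
(O(92) + Y)*(-32017/(-21001) + W(114)) = (92 - 17107)*(-32017/(-21001) + 2*114**2) = -17015*(-32017*(-1/21001) + 2*12996) = -17015*(32017/21001 + 25992) = -17015*545890009/21001 = -9288318503135/21001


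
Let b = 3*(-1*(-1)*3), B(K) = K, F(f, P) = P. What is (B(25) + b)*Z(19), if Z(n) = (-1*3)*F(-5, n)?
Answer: -1938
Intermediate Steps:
b = 9 (b = 3*(1*3) = 3*3 = 9)
Z(n) = -3*n (Z(n) = (-1*3)*n = -3*n)
(B(25) + b)*Z(19) = (25 + 9)*(-3*19) = 34*(-57) = -1938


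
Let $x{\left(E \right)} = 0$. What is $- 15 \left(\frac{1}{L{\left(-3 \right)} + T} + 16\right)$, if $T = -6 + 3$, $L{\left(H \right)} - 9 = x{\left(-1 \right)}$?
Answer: $- \frac{485}{2} \approx -242.5$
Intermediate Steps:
$L{\left(H \right)} = 9$ ($L{\left(H \right)} = 9 + 0 = 9$)
$T = -3$
$- 15 \left(\frac{1}{L{\left(-3 \right)} + T} + 16\right) = - 15 \left(\frac{1}{9 - 3} + 16\right) = - 15 \left(\frac{1}{6} + 16\right) = \left(-15\right) \frac{97}{6} = - \frac{485}{2}$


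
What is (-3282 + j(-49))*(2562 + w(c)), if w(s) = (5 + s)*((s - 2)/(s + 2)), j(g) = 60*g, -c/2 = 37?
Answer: -15487595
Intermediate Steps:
c = -74 (c = -2*37 = -74)
w(s) = (-2 + s)*(5 + s)/(2 + s) (w(s) = (5 + s)*((-2 + s)/(2 + s)) = (-2 + s)*(5 + s)/(2 + s))
(-3282 + j(-49))*(2562 + w(c)) = (-3282 + 60*(-49))*(2562 + (-10 + (-74)² + 3*(-74))/(2 - 74)) = (-3282 - 2940)*(2562 + (-10 + 5476 - 222)/(-72)) = -6222*(2562 - 1/72*5244) = -6222*(2562 - 437/6) = -6222*14935/6 = -15487595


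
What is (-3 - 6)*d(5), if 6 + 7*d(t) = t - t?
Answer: 54/7 ≈ 7.7143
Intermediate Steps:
d(t) = -6/7 (d(t) = -6/7 + (t - t)/7 = -6/7 + (1/7)*0 = -6/7 + 0 = -6/7)
(-3 - 6)*d(5) = (-3 - 6)*(-6/7) = -9*(-6/7) = 54/7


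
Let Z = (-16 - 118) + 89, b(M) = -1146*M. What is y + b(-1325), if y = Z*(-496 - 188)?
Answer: 1549230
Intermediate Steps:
Z = -45 (Z = -134 + 89 = -45)
y = 30780 (y = -45*(-496 - 188) = -45*(-684) = 30780)
y + b(-1325) = 30780 - 1146*(-1325) = 30780 + 1518450 = 1549230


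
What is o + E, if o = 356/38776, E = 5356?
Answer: 51921153/9694 ≈ 5356.0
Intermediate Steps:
o = 89/9694 (o = 356*(1/38776) = 89/9694 ≈ 0.0091809)
o + E = 89/9694 + 5356 = 51921153/9694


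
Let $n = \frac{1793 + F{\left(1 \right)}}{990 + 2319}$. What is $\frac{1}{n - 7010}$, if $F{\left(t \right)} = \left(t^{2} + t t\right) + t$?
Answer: $- \frac{3309}{23194294} \approx -0.00014266$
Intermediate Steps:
$F{\left(t \right)} = t + 2 t^{2}$ ($F{\left(t \right)} = \left(t^{2} + t^{2}\right) + t = 2 t^{2} + t = t + 2 t^{2}$)
$n = \frac{1796}{3309}$ ($n = \frac{1793 + 1 \left(1 + 2 \cdot 1\right)}{990 + 2319} = \frac{1793 + 1 \left(1 + 2\right)}{3309} = \left(1793 + 1 \cdot 3\right) \frac{1}{3309} = \left(1793 + 3\right) \frac{1}{3309} = 1796 \cdot \frac{1}{3309} = \frac{1796}{3309} \approx 0.54276$)
$\frac{1}{n - 7010} = \frac{1}{\frac{1796}{3309} - 7010} = \frac{1}{- \frac{23194294}{3309}} = - \frac{3309}{23194294}$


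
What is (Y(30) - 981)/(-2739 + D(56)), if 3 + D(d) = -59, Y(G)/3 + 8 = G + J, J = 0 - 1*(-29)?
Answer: 828/2801 ≈ 0.29561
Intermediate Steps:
J = 29 (J = 0 + 29 = 29)
Y(G) = 63 + 3*G (Y(G) = -24 + 3*(G + 29) = -24 + 3*(29 + G) = -24 + (87 + 3*G) = 63 + 3*G)
D(d) = -62 (D(d) = -3 - 59 = -62)
(Y(30) - 981)/(-2739 + D(56)) = ((63 + 3*30) - 981)/(-2739 - 62) = ((63 + 90) - 981)/(-2801) = (153 - 981)*(-1/2801) = -828*(-1/2801) = 828/2801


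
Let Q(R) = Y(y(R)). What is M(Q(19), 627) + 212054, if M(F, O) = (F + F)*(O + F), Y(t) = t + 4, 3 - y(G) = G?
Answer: 197294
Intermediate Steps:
y(G) = 3 - G
Y(t) = 4 + t
Q(R) = 7 - R (Q(R) = 4 + (3 - R) = 7 - R)
M(F, O) = 2*F*(F + O) (M(F, O) = (2*F)*(F + O) = 2*F*(F + O))
M(Q(19), 627) + 212054 = 2*(7 - 1*19)*((7 - 1*19) + 627) + 212054 = 2*(7 - 19)*((7 - 19) + 627) + 212054 = 2*(-12)*(-12 + 627) + 212054 = 2*(-12)*615 + 212054 = -14760 + 212054 = 197294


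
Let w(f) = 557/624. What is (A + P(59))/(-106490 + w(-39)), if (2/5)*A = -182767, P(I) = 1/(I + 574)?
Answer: 60159585512/14020781833 ≈ 4.2907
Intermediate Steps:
w(f) = 557/624 (w(f) = 557*(1/624) = 557/624)
P(I) = 1/(574 + I)
A = -913835/2 (A = (5/2)*(-182767) = -913835/2 ≈ -4.5692e+5)
(A + P(59))/(-106490 + w(-39)) = (-913835/2 + 1/(574 + 59))/(-106490 + 557/624) = (-913835/2 + 1/633)/(-66449203/624) = (-913835/2 + 1/633)*(-624/66449203) = -578457553/1266*(-624/66449203) = 60159585512/14020781833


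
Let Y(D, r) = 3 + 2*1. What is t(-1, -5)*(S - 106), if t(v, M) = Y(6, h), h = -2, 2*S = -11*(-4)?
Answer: -420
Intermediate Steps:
S = 22 (S = (-11*(-4))/2 = (1/2)*44 = 22)
Y(D, r) = 5 (Y(D, r) = 3 + 2 = 5)
t(v, M) = 5
t(-1, -5)*(S - 106) = 5*(22 - 106) = 5*(-84) = -420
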